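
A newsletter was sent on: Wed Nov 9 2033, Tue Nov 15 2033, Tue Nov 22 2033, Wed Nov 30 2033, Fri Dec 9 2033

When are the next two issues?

Mon Dec 19 2033, Fri Dec 30 2033

The spacing grows by 1 each time: 6, 7, 8, 9 days.
Next gap: 10 days. Fri Dec 9 2033 + 10 days = Mon Dec 19 2033.
Next gap: 11 days. Mon Dec 19 2033 + 11 days = Fri Dec 30 2033.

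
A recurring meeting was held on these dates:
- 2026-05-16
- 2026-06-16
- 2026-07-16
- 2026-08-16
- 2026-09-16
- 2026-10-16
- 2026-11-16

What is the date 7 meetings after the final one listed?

2027-06-16

Gaps: 31, 30, 31, 31, 30, 31 days — not constant. Every event is on the 16th of the month.
Pattern: the 16th of each month.
Next: December 2026 → 2026-12-16.
Next: January 2027 → 2027-01-16.
Next: February 2027 → 2027-02-16.
March 2027: 2027-03-16.
Next: April 2027 → 2027-04-16.
May 2027: 2027-05-16.
June 2027: 2027-06-16.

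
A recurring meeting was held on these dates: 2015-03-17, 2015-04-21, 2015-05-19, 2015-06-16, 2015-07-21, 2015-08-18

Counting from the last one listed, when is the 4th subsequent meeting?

All dates are Tuesdays, 35, 28, 28, 35, 28 days apart.
Specifically, the 3rd Tuesday of each month.
September 2015 — 3rd Tuesday is 2015-09-15.
October 2015 — 3rd Tuesday is 2015-10-20.
November 2015 — 3rd Tuesday is 2015-11-17.
December 2015 — 3rd Tuesday is 2015-12-15.

2015-12-15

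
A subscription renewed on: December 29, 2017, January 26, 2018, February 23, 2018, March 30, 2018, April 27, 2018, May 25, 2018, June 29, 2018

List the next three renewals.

All Fridays; the gaps (28, 28, 35, 28, 28, 35) vary with month length.
This is the last Friday of each month.
Last Friday of July 2018: July 27, 2018.
August 2018 ends with Friday August 31, 2018.
Last Friday of September 2018: September 28, 2018.

July 27, 2018; August 31, 2018; September 28, 2018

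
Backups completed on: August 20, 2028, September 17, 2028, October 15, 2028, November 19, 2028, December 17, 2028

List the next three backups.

These are Sundays at 28- or 35-day spacing (28, 28, 35, 28).
The pattern: 3rd Sunday of the month.
3rd Sunday of January 2029: January 21, 2029.
3rd Sunday of February 2029: February 18, 2029.
March 2029 — 3rd Sunday is March 18, 2029.

January 21, 2029; February 18, 2029; March 18, 2029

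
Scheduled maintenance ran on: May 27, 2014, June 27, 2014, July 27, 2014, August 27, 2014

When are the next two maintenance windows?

September 27, 2014; October 27, 2014

Each date is the 27th; the gaps (31, 30, 31) track the month lengths.
The rule is the 27th of each month.
September 2014: September 27, 2014.
October 2014: October 27, 2014.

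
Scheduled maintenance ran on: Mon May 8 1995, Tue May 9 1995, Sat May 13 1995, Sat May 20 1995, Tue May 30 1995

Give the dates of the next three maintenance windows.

Intervals are 1, 4, 7, 10 days — an arithmetic progression with common difference 3.
Next gap: 13 days. Tue May 30 1995 + 13 days = Mon Jun 12 1995.
Next gap: 16 days. Mon Jun 12 1995 + 16 days = Wed Jun 28 1995.
Next gap: 19 days. Wed Jun 28 1995 + 19 days = Mon Jul 17 1995.

Mon Jun 12 1995, Wed Jun 28 1995, Mon Jul 17 1995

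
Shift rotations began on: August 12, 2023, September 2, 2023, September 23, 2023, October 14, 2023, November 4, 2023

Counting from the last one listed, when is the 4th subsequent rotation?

The spacing is 21, 21, 21, 21 days — always 21 days.
November 4, 2023 + 21 days = November 25, 2023.
November 25, 2023 + 21 days = December 16, 2023.
December 16, 2023 + 21 days = January 6, 2024.
January 6, 2024 + 21 days = January 27, 2024.

January 27, 2024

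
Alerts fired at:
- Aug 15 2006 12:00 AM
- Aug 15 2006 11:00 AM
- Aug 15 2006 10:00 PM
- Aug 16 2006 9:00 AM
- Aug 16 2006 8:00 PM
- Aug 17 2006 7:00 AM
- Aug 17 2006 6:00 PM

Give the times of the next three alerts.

Aug 18 2006 5:00 AM, Aug 18 2006 4:00 PM, Aug 19 2006 3:00 AM

Spacing: 11, 11, 11, 11, 11, 11 h — constant 11 h.
Aug 17 2006 6:00 PM + 11 h = Aug 18 2006 5:00 AM.
Aug 18 2006 5:00 AM + 11 h = Aug 18 2006 4:00 PM.
Aug 18 2006 4:00 PM + 11 h = Aug 19 2006 3:00 AM.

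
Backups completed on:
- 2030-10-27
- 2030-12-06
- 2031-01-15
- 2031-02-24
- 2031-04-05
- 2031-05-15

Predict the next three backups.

2031-06-24, 2031-08-03, 2031-09-12

Every event comes 40 days after the last (40, 40, 40, 40, 40).
2031-05-15 + 40 days = 2031-06-24.
2031-06-24 + 40 days = 2031-08-03.
2031-08-03 + 40 days = 2031-09-12.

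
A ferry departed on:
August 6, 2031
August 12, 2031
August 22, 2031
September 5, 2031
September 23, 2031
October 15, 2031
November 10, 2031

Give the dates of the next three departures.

The spacing grows by 4 each time: 6, 10, 14, 18, 22, 26 days.
Next gap: 30 days. November 10, 2031 + 30 days = December 10, 2031.
Next gap: 34 days. December 10, 2031 + 34 days = January 13, 2032.
Next gap: 38 days. January 13, 2032 + 38 days = February 20, 2032.

December 10, 2031; January 13, 2032; February 20, 2032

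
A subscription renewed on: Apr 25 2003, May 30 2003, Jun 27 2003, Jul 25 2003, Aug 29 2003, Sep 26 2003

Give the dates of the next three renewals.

Oct 31 2003, Nov 28 2003, Dec 26 2003

These are Fridays with 35, 28, 28, 35, 28-day gaps.
Each is the final Friday of its month — May 30 2003 is past the 28th, so '4th Friday' doesn't fit.
Last Friday of October 2003: Oct 31 2003.
November 2003 ends with Friday Nov 28 2003.
December 2003 ends with Friday Dec 26 2003.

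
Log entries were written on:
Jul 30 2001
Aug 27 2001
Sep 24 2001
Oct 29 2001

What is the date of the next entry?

Nov 26 2001

Every date is a Monday; gaps 28, 28, 35 days.
Each is the last Monday of its month (at least one falls on the 29th or later, ruling out '4th Monday').
November 2001 ends with Monday Nov 26 2001.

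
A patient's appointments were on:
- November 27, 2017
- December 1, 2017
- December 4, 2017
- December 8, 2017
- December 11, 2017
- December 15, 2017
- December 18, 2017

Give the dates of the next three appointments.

Gaps: 4, 3, 4, 3, 4, 3 days — not constant, but cyclic with period 2.
The events fall on every Monday and Friday.
The following Friday is December 22, 2017.
Next Monday: December 25, 2017.
The following Friday is December 29, 2017.

December 22, 2017; December 25, 2017; December 29, 2017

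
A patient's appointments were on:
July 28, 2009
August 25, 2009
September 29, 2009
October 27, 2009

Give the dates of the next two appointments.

Every date is a Tuesday; gaps 28, 35, 28 days.
Each is the last Tuesday of its month (at least one falls on the 29th or later, ruling out '4th Tuesday').
November 2009 ends with Tuesday November 24, 2009.
Last Tuesday of December 2009: December 29, 2009.

November 24, 2009; December 29, 2009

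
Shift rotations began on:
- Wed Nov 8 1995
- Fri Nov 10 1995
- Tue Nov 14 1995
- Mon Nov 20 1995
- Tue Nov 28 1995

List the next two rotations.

Fri Dec 8 1995, Wed Dec 20 1995

Gaps: 2, 4, 6, 8 days — each gap is 2 larger than the previous one.
Next gap: 10 days. Tue Nov 28 1995 + 10 days = Fri Dec 8 1995.
Next gap: 12 days. Fri Dec 8 1995 + 12 days = Wed Dec 20 1995.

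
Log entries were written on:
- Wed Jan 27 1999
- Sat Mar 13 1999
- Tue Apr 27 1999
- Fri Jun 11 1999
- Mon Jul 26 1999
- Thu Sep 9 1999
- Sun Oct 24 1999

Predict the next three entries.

The spacing is 45, 45, 45, 45, 45, 45 days — always 45 days.
Sun Oct 24 1999 + 45 days = Wed Dec 8 1999.
Wed Dec 8 1999 + 45 days = Sat Jan 22 2000.
Sat Jan 22 2000 + 45 days = Tue Mar 7 2000.

Wed Dec 8 1999, Sat Jan 22 2000, Tue Mar 7 2000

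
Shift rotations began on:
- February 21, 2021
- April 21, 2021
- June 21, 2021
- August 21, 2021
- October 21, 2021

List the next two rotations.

December 21, 2021; February 21, 2022

Gaps: 59, 61, 61, 61 days — not constant. Every event is on the 21st of the month.
Pattern: the 21st of every 2 months.
Next: December 2021 → December 21, 2021.
February 2022: February 21, 2022.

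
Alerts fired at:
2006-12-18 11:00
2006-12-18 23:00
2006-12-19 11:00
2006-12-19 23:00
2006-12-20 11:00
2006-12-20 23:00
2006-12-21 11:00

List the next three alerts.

2006-12-21 23:00, 2006-12-22 11:00, 2006-12-22 23:00

Gaps: 12, 12, 12, 12, 12, 12 hours — each event is 12 hours after the previous one.
2006-12-21 11:00 + 12 h = 2006-12-21 23:00.
2006-12-21 23:00 + 12 h = 2006-12-22 11:00.
2006-12-22 11:00 + 12 h = 2006-12-22 23:00.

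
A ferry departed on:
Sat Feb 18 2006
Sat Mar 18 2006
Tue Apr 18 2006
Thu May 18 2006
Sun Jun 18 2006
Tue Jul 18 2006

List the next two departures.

Fri Aug 18 2006, Mon Sep 18 2006

Gaps: 28, 31, 30, 31, 30 days — not constant. Every event is on the 18th of the month.
Pattern: the 18th of each month.
August 2006: Fri Aug 18 2006.
Next: September 2006 → Mon Sep 18 2006.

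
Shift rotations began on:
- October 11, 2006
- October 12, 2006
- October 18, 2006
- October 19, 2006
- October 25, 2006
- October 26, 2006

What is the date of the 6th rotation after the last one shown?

Gaps: 1, 6, 1, 6, 1 days — not constant, but cyclic with period 2.
The events fall on every Wednesday and Thursday.
Next Wednesday: November 1, 2006.
The following Thursday is November 2, 2006.
The following Wednesday is November 8, 2006.
The following Thursday is November 9, 2006.
The following Wednesday is November 15, 2006.
Next Thursday: November 16, 2006.

November 16, 2006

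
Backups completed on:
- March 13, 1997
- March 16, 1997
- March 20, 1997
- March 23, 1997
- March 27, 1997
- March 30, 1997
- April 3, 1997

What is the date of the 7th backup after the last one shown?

The gap pattern 3, 4, 3, 4, 3, 4 repeats every 2 events.
These are the Thursdays and Sundays of each week.
Next Sunday: April 6, 1997.
The following Thursday is April 10, 1997.
The following Sunday is April 13, 1997.
Next Thursday: April 17, 1997.
The following Sunday is April 20, 1997.
The following Thursday is April 24, 1997.
The following Sunday is April 27, 1997.

April 27, 1997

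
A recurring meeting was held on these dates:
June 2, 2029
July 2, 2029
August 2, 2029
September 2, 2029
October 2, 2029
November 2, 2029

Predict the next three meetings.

December 2, 2029; January 2, 2030; February 2, 2030

Each date is the 2nd; the gaps (30, 31, 31, 30, 31) track the month lengths.
The rule is the 2nd of each month.
Next: December 2029 → December 2, 2029.
Next: January 2030 → January 2, 2030.
February 2030: February 2, 2030.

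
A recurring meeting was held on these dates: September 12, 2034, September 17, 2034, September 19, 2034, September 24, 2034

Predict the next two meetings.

Gaps: 5, 2, 5 days — not constant, but cyclic with period 2.
The events fall on every Tuesday and Sunday.
Next Tuesday: September 26, 2034.
The following Sunday is October 1, 2034.

September 26, 2034; October 1, 2034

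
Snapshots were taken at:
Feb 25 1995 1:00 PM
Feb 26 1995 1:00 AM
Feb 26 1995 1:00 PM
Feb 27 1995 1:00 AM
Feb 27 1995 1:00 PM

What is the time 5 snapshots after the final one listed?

The interval is a steady 12 hours (12, 12, 12, 12).
Feb 27 1995 1:00 PM + 12 h = Feb 28 1995 1:00 AM.
Feb 28 1995 1:00 AM + 12 h = Feb 28 1995 1:00 PM.
Feb 28 1995 1:00 PM + 12 h = Mar 1 1995 1:00 AM.
Mar 1 1995 1:00 AM + 12 h = Mar 1 1995 1:00 PM.
Mar 1 1995 1:00 PM + 12 h = Mar 2 1995 1:00 AM.

Mar 2 1995 1:00 AM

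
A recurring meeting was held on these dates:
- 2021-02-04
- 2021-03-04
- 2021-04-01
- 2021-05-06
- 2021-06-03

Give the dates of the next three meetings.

2021-07-01, 2021-08-05, 2021-09-02

All dates are Thursdays, 28, 28, 35, 28 days apart.
Specifically, the 1st Thursday of each month.
July 2021 — 1st Thursday is 2021-07-01.
1st Thursday of August 2021: 2021-08-05.
1st Thursday of September 2021: 2021-09-02.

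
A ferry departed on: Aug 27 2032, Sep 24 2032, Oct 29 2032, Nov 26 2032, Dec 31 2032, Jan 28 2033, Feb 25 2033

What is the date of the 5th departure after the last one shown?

Jul 29 2033

Every date is a Friday; gaps 28, 35, 28, 35, 28, 28 days.
Each is the last Friday of its month (at least one falls on the 29th or later, ruling out '4th Friday').
Last Friday of March 2033: Mar 25 2033.
April 2033 ends with Friday Apr 29 2033.
Last Friday of May 2033: May 27 2033.
Last Friday of June 2033: Jun 24 2033.
July 2033 ends with Friday Jul 29 2033.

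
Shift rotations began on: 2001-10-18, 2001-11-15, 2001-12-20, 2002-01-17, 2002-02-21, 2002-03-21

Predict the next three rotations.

2002-04-18, 2002-05-16, 2002-06-20

All dates are Thursdays, 28, 35, 28, 35, 28 days apart.
Specifically, the 3rd Thursday of each month.
3rd Thursday of April 2002: 2002-04-18.
May 2002 — 3rd Thursday is 2002-05-16.
3rd Thursday of June 2002: 2002-06-20.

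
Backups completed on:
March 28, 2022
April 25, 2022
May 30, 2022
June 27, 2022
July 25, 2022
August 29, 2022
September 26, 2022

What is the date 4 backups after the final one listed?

January 30, 2023

Every date is a Monday; gaps 28, 35, 28, 28, 35, 28 days.
Each is the last Monday of its month (at least one falls on the 29th or later, ruling out '4th Monday').
Last Monday of October 2022: October 31, 2022.
Last Monday of November 2022: November 28, 2022.
Last Monday of December 2022: December 26, 2022.
Last Monday of January 2023: January 30, 2023.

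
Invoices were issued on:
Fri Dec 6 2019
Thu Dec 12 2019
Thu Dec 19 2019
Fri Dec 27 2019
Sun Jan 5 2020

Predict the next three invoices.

The spacing grows by 1 each time: 6, 7, 8, 9 days.
Next gap: 10 days. Sun Jan 5 2020 + 10 days = Wed Jan 15 2020.
Next gap: 11 days. Wed Jan 15 2020 + 11 days = Sun Jan 26 2020.
Next gap: 12 days. Sun Jan 26 2020 + 12 days = Fri Feb 7 2020.

Wed Jan 15 2020, Sun Jan 26 2020, Fri Feb 7 2020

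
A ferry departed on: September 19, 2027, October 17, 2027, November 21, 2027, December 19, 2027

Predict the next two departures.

Gaps: 28, 35, 28 days — a mix of 28 and 35. Every date is a Sunday.
Each is the 3rd Sunday of its month.
3rd Sunday of January 2028: January 16, 2028.
3rd Sunday of February 2028: February 20, 2028.

January 16, 2028; February 20, 2028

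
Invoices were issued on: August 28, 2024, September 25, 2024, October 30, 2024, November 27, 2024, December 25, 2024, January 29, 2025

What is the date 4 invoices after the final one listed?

May 28, 2025

All Wednesdays; the gaps (28, 35, 28, 28, 35) vary with month length.
This is the last Wednesday of each month.
Last Wednesday of February 2025: February 26, 2025.
March 2025 ends with Wednesday March 26, 2025.
Last Wednesday of April 2025: April 30, 2025.
Last Wednesday of May 2025: May 28, 2025.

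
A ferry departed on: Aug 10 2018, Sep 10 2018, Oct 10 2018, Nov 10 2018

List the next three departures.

Dec 10 2018, Jan 10 2019, Feb 10 2019

Each date is the 10th; the gaps (31, 30, 31) track the month lengths.
The rule is the 10th of each month.
Next: December 2018 → Dec 10 2018.
Next: January 2019 → Jan 10 2019.
February 2019: Feb 10 2019.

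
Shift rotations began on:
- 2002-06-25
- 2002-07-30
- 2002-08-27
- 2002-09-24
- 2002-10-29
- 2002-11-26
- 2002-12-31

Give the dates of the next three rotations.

2003-01-28, 2003-02-25, 2003-03-25

These are Tuesdays with 35, 28, 28, 35, 28, 35-day gaps.
Each is the final Tuesday of its month — 2002-07-30 is past the 28th, so '4th Tuesday' doesn't fit.
January 2003 ends with Tuesday 2003-01-28.
February 2003 ends with Tuesday 2003-02-25.
Last Tuesday of March 2003: 2003-03-25.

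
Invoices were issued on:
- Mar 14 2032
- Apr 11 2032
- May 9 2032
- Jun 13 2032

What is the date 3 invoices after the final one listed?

Sep 12 2032

Gaps: 28, 28, 35 days — a mix of 28 and 35. Every date is a Sunday.
Each is the 2nd Sunday of its month.
2nd Sunday of July 2032: Jul 11 2032.
2nd Sunday of August 2032: Aug 8 2032.
2nd Sunday of September 2032: Sep 12 2032.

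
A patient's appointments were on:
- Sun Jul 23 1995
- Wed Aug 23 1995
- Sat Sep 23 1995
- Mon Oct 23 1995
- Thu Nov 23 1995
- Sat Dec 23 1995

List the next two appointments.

The day-of-month is always 23 (31, 31, 30, 31, 30 days between events).
So this recurs on the 23rd of each month.
January 1996: Tue Jan 23 1996.
February 1996: Fri Feb 23 1996.

Tue Jan 23 1996, Fri Feb 23 1996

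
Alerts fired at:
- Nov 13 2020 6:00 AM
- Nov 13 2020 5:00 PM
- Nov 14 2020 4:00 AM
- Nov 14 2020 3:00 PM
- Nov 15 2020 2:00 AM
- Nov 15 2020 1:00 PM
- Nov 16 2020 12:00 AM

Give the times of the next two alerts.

Spacing: 11, 11, 11, 11, 11, 11 h — constant 11 h.
Nov 16 2020 12:00 AM + 11 h = Nov 16 2020 11:00 AM.
Nov 16 2020 11:00 AM + 11 h = Nov 16 2020 10:00 PM.

Nov 16 2020 11:00 AM, Nov 16 2020 10:00 PM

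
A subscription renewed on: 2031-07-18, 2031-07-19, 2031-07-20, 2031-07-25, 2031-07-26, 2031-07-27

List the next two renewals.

Gaps: 1, 1, 5, 1, 1 days — not constant, but cyclic with period 3.
The events fall on every Friday, Saturday and Sunday.
The following Friday is 2031-08-01.
The following Saturday is 2031-08-02.

2031-08-01, 2031-08-02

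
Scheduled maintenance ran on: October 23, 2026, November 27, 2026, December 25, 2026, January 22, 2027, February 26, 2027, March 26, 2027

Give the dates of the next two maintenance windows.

April 23, 2027; May 28, 2027

These are Fridays at 28- or 35-day spacing (35, 28, 28, 35, 28).
The pattern: 4th Friday of the month.
April 2027 — 4th Friday is April 23, 2027.
4th Friday of May 2027: May 28, 2027.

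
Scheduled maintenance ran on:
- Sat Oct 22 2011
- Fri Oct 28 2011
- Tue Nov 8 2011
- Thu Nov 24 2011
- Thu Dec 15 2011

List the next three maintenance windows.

Intervals are 6, 11, 16, 21 days — an arithmetic progression with common difference 5.
Next gap: 26 days. Thu Dec 15 2011 + 26 days = Tue Jan 10 2012.
Next gap: 31 days. Tue Jan 10 2012 + 31 days = Fri Feb 10 2012.
Next gap: 36 days. Fri Feb 10 2012 + 36 days = Sat Mar 17 2012.

Tue Jan 10 2012, Fri Feb 10 2012, Sat Mar 17 2012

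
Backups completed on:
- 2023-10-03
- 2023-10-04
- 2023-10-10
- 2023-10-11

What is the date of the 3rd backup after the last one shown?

2023-10-24

Every event lands on a Tuesday or Wednesday (gaps cycle 1, 6, 1).
So the schedule is: every Tuesday and Wednesday.
The following Tuesday is 2023-10-17.
Next Wednesday: 2023-10-18.
Next Tuesday: 2023-10-24.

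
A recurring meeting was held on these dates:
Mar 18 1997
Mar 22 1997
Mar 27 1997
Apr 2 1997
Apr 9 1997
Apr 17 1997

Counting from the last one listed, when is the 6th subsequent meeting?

Gaps: 4, 5, 6, 7, 8 days — each gap is 1 larger than the previous one.
Next gap: 9 days. Apr 17 1997 + 9 days = Apr 26 1997.
Next gap: 10 days. Apr 26 1997 + 10 days = May 6 1997.
Next gap: 11 days. May 6 1997 + 11 days = May 17 1997.
Next gap: 12 days. May 17 1997 + 12 days = May 29 1997.
Next gap: 13 days. May 29 1997 + 13 days = Jun 11 1997.
Next gap: 14 days. Jun 11 1997 + 14 days = Jun 25 1997.

Jun 25 1997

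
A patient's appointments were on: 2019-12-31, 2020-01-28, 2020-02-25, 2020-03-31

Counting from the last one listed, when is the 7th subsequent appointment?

2020-10-27

Every date is a Tuesday; gaps 28, 28, 35 days.
Each is the last Tuesday of its month (at least one falls on the 29th or later, ruling out '4th Tuesday').
April 2020 ends with Tuesday 2020-04-28.
Last Tuesday of May 2020: 2020-05-26.
June 2020 ends with Tuesday 2020-06-30.
Last Tuesday of July 2020: 2020-07-28.
Last Tuesday of August 2020: 2020-08-25.
September 2020 ends with Tuesday 2020-09-29.
October 2020 ends with Tuesday 2020-10-27.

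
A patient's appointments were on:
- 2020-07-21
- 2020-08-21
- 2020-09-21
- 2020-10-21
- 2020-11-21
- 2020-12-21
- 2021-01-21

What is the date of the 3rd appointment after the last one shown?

2021-04-21

Each date is the 21st; the gaps (31, 31, 30, 31, 30, 31) track the month lengths.
The rule is the 21st of each month.
Next: February 2021 → 2021-02-21.
Next: March 2021 → 2021-03-21.
April 2021: 2021-04-21.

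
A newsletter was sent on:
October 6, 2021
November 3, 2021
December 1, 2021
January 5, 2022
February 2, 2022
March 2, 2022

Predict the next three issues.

April 6, 2022; May 4, 2022; June 1, 2022

These are Wednesdays at 28- or 35-day spacing (28, 28, 35, 28, 28).
The pattern: 1st Wednesday of the month.
1st Wednesday of April 2022: April 6, 2022.
1st Wednesday of May 2022: May 4, 2022.
June 2022 — 1st Wednesday is June 1, 2022.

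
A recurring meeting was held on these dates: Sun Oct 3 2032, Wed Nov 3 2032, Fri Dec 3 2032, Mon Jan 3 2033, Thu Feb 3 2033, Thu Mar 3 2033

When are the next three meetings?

The day-of-month is always 3 (31, 30, 31, 31, 28 days between events).
So this recurs on the 3rd of each month.
April 2033: Sun Apr 3 2033.
Next: May 2033 → Tue May 3 2033.
Next: June 2033 → Fri Jun 3 2033.

Sun Apr 3 2033, Tue May 3 2033, Fri Jun 3 2033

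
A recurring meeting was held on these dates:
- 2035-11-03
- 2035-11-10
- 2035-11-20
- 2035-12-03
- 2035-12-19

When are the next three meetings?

The spacing grows by 3 each time: 7, 10, 13, 16 days.
Next gap: 19 days. 2035-12-19 + 19 days = 2036-01-07.
Next gap: 22 days. 2036-01-07 + 22 days = 2036-01-29.
Next gap: 25 days. 2036-01-29 + 25 days = 2036-02-23.

2036-01-07, 2036-01-29, 2036-02-23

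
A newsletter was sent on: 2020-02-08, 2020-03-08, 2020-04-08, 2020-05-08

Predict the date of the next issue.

Each date is the 8th; the gaps (29, 31, 30) track the month lengths.
The rule is the 8th of each month.
Next: June 2020 → 2020-06-08.

2020-06-08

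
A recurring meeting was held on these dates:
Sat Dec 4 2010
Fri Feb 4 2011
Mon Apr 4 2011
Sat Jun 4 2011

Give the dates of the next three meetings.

Gaps: 62, 59, 61 days — not constant. Every event is on the 4th of the month.
Pattern: the 4th of every 2 months.
August 2011: Thu Aug 4 2011.
October 2011: Tue Oct 4 2011.
Next: December 2011 → Sun Dec 4 2011.

Thu Aug 4 2011, Tue Oct 4 2011, Sun Dec 4 2011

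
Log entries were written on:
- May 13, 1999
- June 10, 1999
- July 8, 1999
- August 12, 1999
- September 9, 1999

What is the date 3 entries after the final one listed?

December 9, 1999

Gaps: 28, 28, 35, 28 days — a mix of 28 and 35. Every date is a Thursday.
Each is the 2nd Thursday of its month.
October 1999 — 2nd Thursday is October 14, 1999.
November 1999 — 2nd Thursday is November 11, 1999.
December 1999 — 2nd Thursday is December 9, 1999.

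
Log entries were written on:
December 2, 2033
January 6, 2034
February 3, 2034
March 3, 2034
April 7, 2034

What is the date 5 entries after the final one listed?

September 1, 2034

Gaps: 35, 28, 28, 35 days — a mix of 28 and 35. Every date is a Friday.
Each is the 1st Friday of its month.
May 2034 — 1st Friday is May 5, 2034.
June 2034 — 1st Friday is June 2, 2034.
July 2034 — 1st Friday is July 7, 2034.
1st Friday of August 2034: August 4, 2034.
September 2034 — 1st Friday is September 1, 2034.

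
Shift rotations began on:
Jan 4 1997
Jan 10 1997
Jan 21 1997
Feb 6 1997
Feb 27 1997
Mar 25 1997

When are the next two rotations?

Intervals are 6, 11, 16, 21, 26 days — an arithmetic progression with common difference 5.
Next gap: 31 days. Mar 25 1997 + 31 days = Apr 25 1997.
Next gap: 36 days. Apr 25 1997 + 36 days = May 31 1997.

Apr 25 1997, May 31 1997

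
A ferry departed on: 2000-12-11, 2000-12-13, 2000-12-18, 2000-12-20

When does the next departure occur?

2000-12-25

Gaps: 2, 5, 2 days — not constant, but cyclic with period 2.
The events fall on every Monday and Wednesday.
The following Monday is 2000-12-25.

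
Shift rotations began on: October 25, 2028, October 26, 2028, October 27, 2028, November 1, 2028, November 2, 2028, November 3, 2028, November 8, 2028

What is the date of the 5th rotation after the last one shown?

The gap pattern 1, 1, 5, 1, 1, 5 repeats every 3 events.
These are the Wednesdays, Thursdays and Fridays of each week.
Next Thursday: November 9, 2028.
Next Friday: November 10, 2028.
Next Wednesday: November 15, 2028.
Next Thursday: November 16, 2028.
Next Friday: November 17, 2028.

November 17, 2028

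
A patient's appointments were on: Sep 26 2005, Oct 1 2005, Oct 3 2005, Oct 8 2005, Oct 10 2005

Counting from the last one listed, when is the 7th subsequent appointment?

Gaps: 5, 2, 5, 2 days — not constant, but cyclic with period 2.
The events fall on every Monday and Saturday.
The following Saturday is Oct 15 2005.
The following Monday is Oct 17 2005.
The following Saturday is Oct 22 2005.
The following Monday is Oct 24 2005.
Next Saturday: Oct 29 2005.
Next Monday: Oct 31 2005.
The following Saturday is Nov 5 2005.

Nov 5 2005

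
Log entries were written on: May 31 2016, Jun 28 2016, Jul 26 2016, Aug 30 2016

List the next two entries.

These are Tuesdays with 28, 28, 35-day gaps.
Each is the final Tuesday of its month — May 31 2016 is past the 28th, so '4th Tuesday' doesn't fit.
September 2016 ends with Tuesday Sep 27 2016.
October 2016 ends with Tuesday Oct 25 2016.

Sep 27 2016, Oct 25 2016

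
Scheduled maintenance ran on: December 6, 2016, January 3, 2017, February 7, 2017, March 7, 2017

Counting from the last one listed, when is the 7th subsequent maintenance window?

October 3, 2017

All dates are Tuesdays, 28, 35, 28 days apart.
Specifically, the 1st Tuesday of each month.
1st Tuesday of April 2017: April 4, 2017.
May 2017 — 1st Tuesday is May 2, 2017.
June 2017 — 1st Tuesday is June 6, 2017.
July 2017 — 1st Tuesday is July 4, 2017.
1st Tuesday of August 2017: August 1, 2017.
1st Tuesday of September 2017: September 5, 2017.
1st Tuesday of October 2017: October 3, 2017.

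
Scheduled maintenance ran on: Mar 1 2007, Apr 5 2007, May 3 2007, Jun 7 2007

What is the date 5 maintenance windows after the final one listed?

All dates are Thursdays, 35, 28, 35 days apart.
Specifically, the 1st Thursday of each month.
July 2007 — 1st Thursday is Jul 5 2007.
1st Thursday of August 2007: Aug 2 2007.
September 2007 — 1st Thursday is Sep 6 2007.
1st Thursday of October 2007: Oct 4 2007.
November 2007 — 1st Thursday is Nov 1 2007.

Nov 1 2007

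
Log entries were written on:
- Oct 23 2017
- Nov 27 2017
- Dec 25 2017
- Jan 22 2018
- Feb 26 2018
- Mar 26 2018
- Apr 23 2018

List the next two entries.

All dates are Mondays, 35, 28, 28, 35, 28, 28 days apart.
Specifically, the 4th Monday of each month.
May 2018 — 4th Monday is May 28 2018.
June 2018 — 4th Monday is Jun 25 2018.

May 28 2018, Jun 25 2018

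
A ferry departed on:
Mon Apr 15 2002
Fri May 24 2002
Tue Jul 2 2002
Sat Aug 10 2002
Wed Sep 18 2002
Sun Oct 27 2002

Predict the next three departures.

Thu Dec 5 2002, Mon Jan 13 2003, Fri Feb 21 2003

Every event comes 39 days after the last (39, 39, 39, 39, 39).
Sun Oct 27 2002 + 39 days = Thu Dec 5 2002.
Thu Dec 5 2002 + 39 days = Mon Jan 13 2003.
Mon Jan 13 2003 + 39 days = Fri Feb 21 2003.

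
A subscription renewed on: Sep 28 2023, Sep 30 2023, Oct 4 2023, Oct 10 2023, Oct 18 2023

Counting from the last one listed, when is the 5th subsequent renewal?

Dec 27 2023

The spacing grows by 2 each time: 2, 4, 6, 8 days.
Next gap: 10 days. Oct 18 2023 + 10 days = Oct 28 2023.
Next gap: 12 days. Oct 28 2023 + 12 days = Nov 9 2023.
Next gap: 14 days. Nov 9 2023 + 14 days = Nov 23 2023.
Next gap: 16 days. Nov 23 2023 + 16 days = Dec 9 2023.
Next gap: 18 days. Dec 9 2023 + 18 days = Dec 27 2023.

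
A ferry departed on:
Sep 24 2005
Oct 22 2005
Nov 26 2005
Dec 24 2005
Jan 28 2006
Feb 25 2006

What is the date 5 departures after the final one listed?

Jul 22 2006

These are Saturdays at 28- or 35-day spacing (28, 35, 28, 35, 28).
The pattern: 4th Saturday of the month.
4th Saturday of March 2006: Mar 25 2006.
April 2006 — 4th Saturday is Apr 22 2006.
4th Saturday of May 2006: May 27 2006.
4th Saturday of June 2006: Jun 24 2006.
July 2006 — 4th Saturday is Jul 22 2006.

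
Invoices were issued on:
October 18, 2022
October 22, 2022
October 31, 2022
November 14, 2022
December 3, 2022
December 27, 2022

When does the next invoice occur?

Intervals are 4, 9, 14, 19, 24 days — an arithmetic progression with common difference 5.
Next gap: 29 days. December 27, 2022 + 29 days = January 25, 2023.

January 25, 2023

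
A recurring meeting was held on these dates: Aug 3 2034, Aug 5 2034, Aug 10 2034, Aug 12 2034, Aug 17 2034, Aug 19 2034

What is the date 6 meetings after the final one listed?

Sep 9 2034

Gaps: 2, 5, 2, 5, 2 days — not constant, but cyclic with period 2.
The events fall on every Thursday and Saturday.
Next Thursday: Aug 24 2034.
Next Saturday: Aug 26 2034.
The following Thursday is Aug 31 2034.
The following Saturday is Sep 2 2034.
Next Thursday: Sep 7 2034.
The following Saturday is Sep 9 2034.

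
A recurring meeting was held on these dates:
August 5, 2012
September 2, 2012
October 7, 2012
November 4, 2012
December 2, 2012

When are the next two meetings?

January 6, 2013; February 3, 2013

Gaps: 28, 35, 28, 28 days — a mix of 28 and 35. Every date is a Sunday.
Each is the 1st Sunday of its month.
January 2013 — 1st Sunday is January 6, 2013.
February 2013 — 1st Sunday is February 3, 2013.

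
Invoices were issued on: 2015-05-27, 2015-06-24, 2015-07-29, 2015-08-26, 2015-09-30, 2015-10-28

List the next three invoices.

2015-11-25, 2015-12-30, 2016-01-27

Every date is a Wednesday; gaps 28, 35, 28, 35, 28 days.
Each is the last Wednesday of its month (at least one falls on the 29th or later, ruling out '4th Wednesday').
Last Wednesday of November 2015: 2015-11-25.
December 2015 ends with Wednesday 2015-12-30.
Last Wednesday of January 2016: 2016-01-27.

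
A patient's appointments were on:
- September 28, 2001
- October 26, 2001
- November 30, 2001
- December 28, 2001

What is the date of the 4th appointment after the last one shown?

These are Fridays with 28, 35, 28-day gaps.
Each is the final Friday of its month — November 30, 2001 is past the 28th, so '4th Friday' doesn't fit.
January 2002 ends with Friday January 25, 2002.
Last Friday of February 2002: February 22, 2002.
Last Friday of March 2002: March 29, 2002.
Last Friday of April 2002: April 26, 2002.

April 26, 2002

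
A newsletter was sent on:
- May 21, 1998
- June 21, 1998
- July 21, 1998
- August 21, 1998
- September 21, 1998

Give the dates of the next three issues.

Gaps: 31, 30, 31, 31 days — not constant. Every event is on the 21st of the month.
Pattern: the 21st of each month.
Next: October 1998 → October 21, 1998.
November 1998: November 21, 1998.
December 1998: December 21, 1998.

October 21, 1998; November 21, 1998; December 21, 1998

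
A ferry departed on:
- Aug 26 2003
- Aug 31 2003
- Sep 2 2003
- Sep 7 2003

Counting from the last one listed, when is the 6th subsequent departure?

Sep 28 2003

Gaps: 5, 2, 5 days — not constant, but cyclic with period 2.
The events fall on every Tuesday and Sunday.
Next Tuesday: Sep 9 2003.
Next Sunday: Sep 14 2003.
The following Tuesday is Sep 16 2003.
Next Sunday: Sep 21 2003.
The following Tuesday is Sep 23 2003.
The following Sunday is Sep 28 2003.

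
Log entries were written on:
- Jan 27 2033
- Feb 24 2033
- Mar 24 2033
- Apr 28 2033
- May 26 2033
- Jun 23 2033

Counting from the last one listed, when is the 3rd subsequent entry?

Gaps: 28, 28, 35, 28, 28 days — a mix of 28 and 35. Every date is a Thursday.
Each is the 4th Thursday of its month.
4th Thursday of July 2033: Jul 28 2033.
4th Thursday of August 2033: Aug 25 2033.
September 2033 — 4th Thursday is Sep 22 2033.

Sep 22 2033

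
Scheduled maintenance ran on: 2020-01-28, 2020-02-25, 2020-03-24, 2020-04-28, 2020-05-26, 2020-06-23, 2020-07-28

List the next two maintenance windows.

Gaps: 28, 28, 35, 28, 28, 35 days — a mix of 28 and 35. Every date is a Tuesday.
Each is the 4th Tuesday of its month.
4th Tuesday of August 2020: 2020-08-25.
September 2020 — 4th Tuesday is 2020-09-22.

2020-08-25, 2020-09-22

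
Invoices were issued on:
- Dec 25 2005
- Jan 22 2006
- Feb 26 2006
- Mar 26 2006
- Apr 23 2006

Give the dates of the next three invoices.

All dates are Sundays, 28, 35, 28, 28 days apart.
Specifically, the 4th Sunday of each month.
4th Sunday of May 2006: May 28 2006.
June 2006 — 4th Sunday is Jun 25 2006.
4th Sunday of July 2006: Jul 23 2006.

May 28 2006, Jun 25 2006, Jul 23 2006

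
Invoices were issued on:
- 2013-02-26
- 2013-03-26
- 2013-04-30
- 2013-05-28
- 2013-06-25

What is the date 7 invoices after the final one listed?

2014-01-28

All Tuesdays; the gaps (28, 35, 28, 28) vary with month length.
This is the last Tuesday of each month.
Last Tuesday of July 2013: 2013-07-30.
Last Tuesday of August 2013: 2013-08-27.
September 2013 ends with Tuesday 2013-09-24.
Last Tuesday of October 2013: 2013-10-29.
November 2013 ends with Tuesday 2013-11-26.
December 2013 ends with Tuesday 2013-12-31.
Last Tuesday of January 2014: 2014-01-28.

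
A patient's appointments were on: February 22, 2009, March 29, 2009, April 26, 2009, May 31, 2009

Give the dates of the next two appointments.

June 28, 2009; July 26, 2009

Every date is a Sunday; gaps 35, 28, 35 days.
Each is the last Sunday of its month (at least one falls on the 29th or later, ruling out '4th Sunday').
Last Sunday of June 2009: June 28, 2009.
July 2009 ends with Sunday July 26, 2009.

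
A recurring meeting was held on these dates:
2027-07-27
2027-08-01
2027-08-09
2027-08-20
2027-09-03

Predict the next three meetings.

2027-09-20, 2027-10-10, 2027-11-02

Gaps: 5, 8, 11, 14 days — each gap is 3 larger than the previous one.
Next gap: 17 days. 2027-09-03 + 17 days = 2027-09-20.
Next gap: 20 days. 2027-09-20 + 20 days = 2027-10-10.
Next gap: 23 days. 2027-10-10 + 23 days = 2027-11-02.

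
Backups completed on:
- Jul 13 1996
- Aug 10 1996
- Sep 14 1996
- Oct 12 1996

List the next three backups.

Nov 9 1996, Dec 14 1996, Jan 11 1997

These are Saturdays at 28- or 35-day spacing (28, 35, 28).
The pattern: 2nd Saturday of the month.
November 1996 — 2nd Saturday is Nov 9 1996.
December 1996 — 2nd Saturday is Dec 14 1996.
2nd Saturday of January 1997: Jan 11 1997.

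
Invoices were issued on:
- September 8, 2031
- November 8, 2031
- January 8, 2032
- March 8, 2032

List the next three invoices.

Gaps: 61, 61, 60 days — not constant. Every event is on the 8th of the month.
Pattern: the 8th of every 2 months.
May 2032: May 8, 2032.
July 2032: July 8, 2032.
Next: September 2032 → September 8, 2032.

May 8, 2032; July 8, 2032; September 8, 2032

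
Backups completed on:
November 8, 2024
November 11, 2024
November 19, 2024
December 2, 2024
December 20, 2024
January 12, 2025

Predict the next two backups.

February 9, 2025; March 14, 2025

Intervals are 3, 8, 13, 18, 23 days — an arithmetic progression with common difference 5.
Next gap: 28 days. January 12, 2025 + 28 days = February 9, 2025.
Next gap: 33 days. February 9, 2025 + 33 days = March 14, 2025.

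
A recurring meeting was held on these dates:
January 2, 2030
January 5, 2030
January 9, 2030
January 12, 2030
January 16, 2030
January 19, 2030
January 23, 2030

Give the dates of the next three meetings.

January 26, 2030; January 30, 2030; February 2, 2030

Gaps: 3, 4, 3, 4, 3, 4 days — not constant, but cyclic with period 2.
The events fall on every Wednesday and Saturday.
The following Saturday is January 26, 2030.
Next Wednesday: January 30, 2030.
The following Saturday is February 2, 2030.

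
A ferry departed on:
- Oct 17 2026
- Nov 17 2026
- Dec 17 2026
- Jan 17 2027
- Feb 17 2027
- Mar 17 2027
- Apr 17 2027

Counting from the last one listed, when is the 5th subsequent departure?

Sep 17 2027

Gaps: 31, 30, 31, 31, 28, 31 days — not constant. Every event is on the 17th of the month.
Pattern: the 17th of each month.
May 2027: May 17 2027.
June 2027: Jun 17 2027.
July 2027: Jul 17 2027.
Next: August 2027 → Aug 17 2027.
Next: September 2027 → Sep 17 2027.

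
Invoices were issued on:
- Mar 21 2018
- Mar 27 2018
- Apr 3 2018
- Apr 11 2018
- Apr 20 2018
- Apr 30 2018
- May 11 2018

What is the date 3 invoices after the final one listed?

The spacing grows by 1 each time: 6, 7, 8, 9, 10, 11 days.
Next gap: 12 days. May 11 2018 + 12 days = May 23 2018.
Next gap: 13 days. May 23 2018 + 13 days = Jun 5 2018.
Next gap: 14 days. Jun 5 2018 + 14 days = Jun 19 2018.

Jun 19 2018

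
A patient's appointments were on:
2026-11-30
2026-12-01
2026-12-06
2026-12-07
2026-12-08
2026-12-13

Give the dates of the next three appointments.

Gaps: 1, 5, 1, 1, 5 days — not constant, but cyclic with period 3.
The events fall on every Monday, Tuesday and Sunday.
Next Monday: 2026-12-14.
The following Tuesday is 2026-12-15.
The following Sunday is 2026-12-20.

2026-12-14, 2026-12-15, 2026-12-20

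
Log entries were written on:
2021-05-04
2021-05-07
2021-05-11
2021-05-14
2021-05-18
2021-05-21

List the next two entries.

2021-05-25, 2021-05-28

Gaps: 3, 4, 3, 4, 3 days — not constant, but cyclic with period 2.
The events fall on every Tuesday and Friday.
Next Tuesday: 2021-05-25.
Next Friday: 2021-05-28.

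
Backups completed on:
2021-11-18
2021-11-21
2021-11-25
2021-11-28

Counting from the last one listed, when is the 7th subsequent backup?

2021-12-23

Every event lands on a Thursday or Sunday (gaps cycle 3, 4, 3).
So the schedule is: every Thursday and Sunday.
Next Thursday: 2021-12-02.
Next Sunday: 2021-12-05.
The following Thursday is 2021-12-09.
Next Sunday: 2021-12-12.
Next Thursday: 2021-12-16.
The following Sunday is 2021-12-19.
Next Thursday: 2021-12-23.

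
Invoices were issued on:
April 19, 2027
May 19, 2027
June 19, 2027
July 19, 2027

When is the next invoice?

Gaps: 30, 31, 30 days — not constant. Every event is on the 19th of the month.
Pattern: the 19th of each month.
August 2027: August 19, 2027.

August 19, 2027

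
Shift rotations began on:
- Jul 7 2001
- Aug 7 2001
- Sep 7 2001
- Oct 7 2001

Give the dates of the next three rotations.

Nov 7 2001, Dec 7 2001, Jan 7 2002

The day-of-month is always 7 (31, 31, 30 days between events).
So this recurs on the 7th of each month.
Next: November 2001 → Nov 7 2001.
Next: December 2001 → Dec 7 2001.
January 2002: Jan 7 2002.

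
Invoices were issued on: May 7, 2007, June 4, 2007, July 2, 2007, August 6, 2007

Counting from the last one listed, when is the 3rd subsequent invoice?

These are Mondays at 28- or 35-day spacing (28, 28, 35).
The pattern: 1st Monday of the month.
September 2007 — 1st Monday is September 3, 2007.
October 2007 — 1st Monday is October 1, 2007.
November 2007 — 1st Monday is November 5, 2007.

November 5, 2007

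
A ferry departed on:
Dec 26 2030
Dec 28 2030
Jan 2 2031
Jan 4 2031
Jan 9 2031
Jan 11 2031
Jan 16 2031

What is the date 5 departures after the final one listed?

Feb 1 2031

Gaps: 2, 5, 2, 5, 2, 5 days — not constant, but cyclic with period 2.
The events fall on every Thursday and Saturday.
The following Saturday is Jan 18 2031.
The following Thursday is Jan 23 2031.
The following Saturday is Jan 25 2031.
Next Thursday: Jan 30 2031.
Next Saturday: Feb 1 2031.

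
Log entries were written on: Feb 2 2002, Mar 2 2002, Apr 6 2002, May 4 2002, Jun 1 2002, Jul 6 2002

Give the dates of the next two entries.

Gaps: 28, 35, 28, 28, 35 days — a mix of 28 and 35. Every date is a Saturday.
Each is the 1st Saturday of its month.
1st Saturday of August 2002: Aug 3 2002.
1st Saturday of September 2002: Sep 7 2002.

Aug 3 2002, Sep 7 2002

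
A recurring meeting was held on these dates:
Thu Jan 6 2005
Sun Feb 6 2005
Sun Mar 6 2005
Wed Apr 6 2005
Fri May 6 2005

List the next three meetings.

Mon Jun 6 2005, Wed Jul 6 2005, Sat Aug 6 2005

Gaps: 31, 28, 31, 30 days — not constant. Every event is on the 6th of the month.
Pattern: the 6th of each month.
Next: June 2005 → Mon Jun 6 2005.
July 2005: Wed Jul 6 2005.
August 2005: Sat Aug 6 2005.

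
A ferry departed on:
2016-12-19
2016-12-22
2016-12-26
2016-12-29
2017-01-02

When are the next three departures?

2017-01-05, 2017-01-09, 2017-01-12

The gap pattern 3, 4, 3, 4 repeats every 2 events.
These are the Mondays and Thursdays of each week.
The following Thursday is 2017-01-05.
Next Monday: 2017-01-09.
Next Thursday: 2017-01-12.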